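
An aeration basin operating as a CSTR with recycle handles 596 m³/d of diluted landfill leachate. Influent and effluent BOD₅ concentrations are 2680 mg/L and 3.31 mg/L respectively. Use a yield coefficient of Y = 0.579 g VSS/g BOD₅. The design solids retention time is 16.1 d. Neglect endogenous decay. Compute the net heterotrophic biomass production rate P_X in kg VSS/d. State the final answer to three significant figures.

P_X ≈ 924 kg VSS/d

No decay correction is needed, so Y_obs = Y = 0.579.
Q·(S₀ − S) = 596 × (2680 − 3.31) × 10⁻³ = 1595 kg/d removed.
P_X = Y_obs · Q(S₀ − S) = 0.5790 × 1595 = 923.7 kg VSS/d.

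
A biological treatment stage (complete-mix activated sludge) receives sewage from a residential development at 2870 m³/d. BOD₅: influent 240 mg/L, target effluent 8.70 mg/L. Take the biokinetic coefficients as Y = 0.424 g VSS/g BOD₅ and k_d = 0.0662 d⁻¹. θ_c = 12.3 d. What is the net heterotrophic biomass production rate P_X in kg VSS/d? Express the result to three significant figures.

The observed yield is Y_obs = Y/(1 + k_d·θ_c) = 0.424 / (1 + 0.0662 × 12.3) = 0.424 / 1.814 = 0.2337 g VSS per g BOD₅ removed.
Q·(S₀ − S) = 2870 × (240 − 8.70) × 10⁻³ = 663.8 kg/d removed.
Biomass produced: P_X = Y_obs·Q·ΔS = 0.2337 × 663.8 ≈ 155.1 kg VSS/d.

P_X ≈ 155 kg VSS/d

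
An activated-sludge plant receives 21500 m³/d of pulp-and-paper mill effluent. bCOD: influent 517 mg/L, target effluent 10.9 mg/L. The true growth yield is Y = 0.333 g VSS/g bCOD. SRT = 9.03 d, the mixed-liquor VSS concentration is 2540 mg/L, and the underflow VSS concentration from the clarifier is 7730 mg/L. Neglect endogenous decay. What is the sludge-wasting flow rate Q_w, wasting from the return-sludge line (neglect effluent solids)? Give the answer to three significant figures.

Q_w ≈ 469 m³/d

V·X = Y·Q·ΔS·θ_c gives V = 0.333 × 21500 × (517 − 10.9) × 9.03 / 2540 = 12882 m³.
Wasting from the return line (neglecting effluent solids): Q_w = V·X / (θ_c·X_r) = 12882 × 2540 / (9.03 × 7730) = 468.7 m³/d.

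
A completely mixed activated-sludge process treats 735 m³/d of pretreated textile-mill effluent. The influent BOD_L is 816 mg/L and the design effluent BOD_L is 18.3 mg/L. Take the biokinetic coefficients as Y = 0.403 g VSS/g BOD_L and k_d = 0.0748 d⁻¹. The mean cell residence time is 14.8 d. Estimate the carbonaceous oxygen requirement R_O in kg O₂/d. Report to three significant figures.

Y_obs = Y / (1 + k_d θ_c) = 0.403 / (1 + 0.0748 × 14.8) = 0.403 / 2.107 = 0.1913.
ΔS = 816 − 18.3 = 797.7 mg/L, so the substrate removal rate is 735 × 797.7/1000 = 586.3 kg BOD_L/d.
Biomass synthesised: P_X = Y_obs × 586.3 = 112.1 kg VSS/d.
R_O = Q·(S₀ − S) − 1.42·P_X = 586.3 − 1.42 × 112.1 = 427.1 kg O₂/d.

R_O ≈ 427 kg O₂/d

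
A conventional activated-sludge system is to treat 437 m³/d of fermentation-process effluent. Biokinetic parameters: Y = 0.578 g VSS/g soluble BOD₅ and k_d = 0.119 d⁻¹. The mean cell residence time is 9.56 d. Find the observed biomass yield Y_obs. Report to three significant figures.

Y_obs = Y / (1 + k_d θ_c) = 0.578 / (1 + 0.119 × 9.56) = 0.578 / 2.138 = 0.2704.

Y_obs ≈ 0.270 g VSS/g soluble BOD₅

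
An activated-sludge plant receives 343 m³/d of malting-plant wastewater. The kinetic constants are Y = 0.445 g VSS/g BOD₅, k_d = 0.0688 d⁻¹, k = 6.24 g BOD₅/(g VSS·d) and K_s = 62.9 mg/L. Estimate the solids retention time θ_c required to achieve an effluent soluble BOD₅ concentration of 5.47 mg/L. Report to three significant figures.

θ_c ≈ 6.52 d

From 1/θ_c = Y·k·S/(K_s + S) − k_d: Y·k·S/(K_s+S) = 0.445 × 6.24 × 5.47 / (62.9 + 5.47) = 0.2222 d⁻¹.
Then 1/θ_c = μ − k_d = 0.2222 − 0.0688 = 0.1534 d⁻¹, giving θ_c = 6.521 d.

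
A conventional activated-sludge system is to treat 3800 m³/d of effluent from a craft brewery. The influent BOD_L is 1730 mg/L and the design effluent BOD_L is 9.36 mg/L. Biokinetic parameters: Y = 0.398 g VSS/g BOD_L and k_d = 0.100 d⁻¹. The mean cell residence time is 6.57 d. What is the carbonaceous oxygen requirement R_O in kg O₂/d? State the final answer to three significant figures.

R_O ≈ 4310 kg O₂/d

Correct the yield for decay: Y_obs = Y/(1 + k_d θ_c) = 0.398 / (1 + 0.100 × 6.57) = 0.398 / 1.657 = 0.2402.
ΔS = 1730 − 9.36 = 1721 mg/L, so the substrate removal rate is 3800 × 1721/1000 = 6538 kg BOD_L/d.
P_X = Y_obs·Q·(S₀ − S) = 0.2402 × 6538 = 1570 kg VSS/d.
Carbonaceous O₂ demand = substrate oxidised − cell-mass equivalent = 6538 − 1.42 × 1570 = 4308 kg O₂/d.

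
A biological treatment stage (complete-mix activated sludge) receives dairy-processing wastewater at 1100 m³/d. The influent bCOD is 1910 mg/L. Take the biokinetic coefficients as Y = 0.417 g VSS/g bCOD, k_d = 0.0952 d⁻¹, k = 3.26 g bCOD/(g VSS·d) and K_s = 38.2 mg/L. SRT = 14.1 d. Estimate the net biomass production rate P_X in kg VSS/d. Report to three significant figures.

P_X ≈ 373 kg VSS/d

Effluent substrate depends only on kinetics and SRT: S = K_s(1 + k_d θ_c) / [θ_c(Yk − k_d) − 1] = 38.2 × (1 + 0.0952 × 14.1) / [14.1 × (0.417 × 3.26 − 0.0952) − 1] = 89.48 / 16.83 = 5.318 mg/L.
The observed yield is Y_obs = Y/(1 + k_d·θ_c) = 0.417 / (1 + 0.0952 × 14.1) = 0.417 / 2.342 = 0.1780 g VSS per g bCOD removed.
Mass of bCOD removed per day: Q(S₀ − S) = 1100 × 1905 g/m³ = 2095 kg/d.
So the net sludge growth is P_X = 0.1780 × 2095 = 373.0 kg VSS/d.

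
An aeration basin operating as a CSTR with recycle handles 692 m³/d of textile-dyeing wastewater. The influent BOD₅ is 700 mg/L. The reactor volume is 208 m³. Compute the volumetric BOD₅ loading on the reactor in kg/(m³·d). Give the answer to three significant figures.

L_v = Q S₀ / V = 692 × 700 × 10⁻³ / 208.0 = 2.329 kg/(m³·d).

L_v ≈ 2.33 kg BOD₅/(m³·d)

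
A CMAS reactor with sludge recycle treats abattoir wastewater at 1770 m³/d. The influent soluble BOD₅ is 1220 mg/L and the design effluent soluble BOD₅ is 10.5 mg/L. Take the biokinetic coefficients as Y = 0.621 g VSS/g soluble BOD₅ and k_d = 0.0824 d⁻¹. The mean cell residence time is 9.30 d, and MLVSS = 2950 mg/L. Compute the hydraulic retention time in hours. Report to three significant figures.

τ ≈ 32.2 h

Rearranging the biomass balance for a CMAS with decay, V = Y·Q·ΔS·θ_c / [X·(1+k_d θ_c)] = 0.621 × 1770 × (1220 − 10.5) × 9.30 / [2950 × (1 + 0.0824 × 9.30)] = 1.24×10^7 / 5211 = 2373 m³.
Hydraulic retention time τ = V/Q = 2373 / 1770 = 1.341 d = 32.17 h.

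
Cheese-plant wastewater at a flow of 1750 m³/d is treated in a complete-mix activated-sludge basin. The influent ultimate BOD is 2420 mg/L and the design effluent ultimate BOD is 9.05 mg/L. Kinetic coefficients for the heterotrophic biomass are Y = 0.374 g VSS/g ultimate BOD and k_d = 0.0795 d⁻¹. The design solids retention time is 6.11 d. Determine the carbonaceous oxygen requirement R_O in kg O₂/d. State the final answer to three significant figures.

R_O ≈ 2710 kg O₂/d

Y_obs = Y / (1 + k_d θ_c) = 0.374 / (1 + 0.0795 × 6.11) = 0.374 / 1.486 = 0.2517.
Substrate removed = Q·(S₀ − S) = 1750 m³/d × (2420 − 9.05) g/m³ = 4.22×10^6 g/d = 4219 kg/d.
P_X = Y_obs·Q·(S₀ − S) = 0.2517 × 4219 = 1062 kg VSS/d.
R_O = Q·(S₀ − S) − 1.42·P_X = 4219 − 1.42 × 1062 = 2711 kg O₂/d.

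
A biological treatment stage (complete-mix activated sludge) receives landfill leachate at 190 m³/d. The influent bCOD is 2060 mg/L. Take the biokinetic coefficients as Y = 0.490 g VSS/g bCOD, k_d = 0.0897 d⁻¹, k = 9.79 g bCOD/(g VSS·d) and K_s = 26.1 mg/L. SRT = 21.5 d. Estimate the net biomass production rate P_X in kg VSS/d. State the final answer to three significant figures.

Effluent substrate depends only on kinetics and SRT: S = K_s(1 + k_d θ_c) / [θ_c(Yk − k_d) − 1] = 26.1 × (1 + 0.0897 × 21.5) / [21.5 × (0.490 × 9.79 − 0.0897) − 1] = 76.44 / 100.2 = 0.7628 mg/L.
The observed yield is Y_obs = Y/(1 + k_d·θ_c) = 0.490 / (1 + 0.0897 × 21.5) = 0.490 / 2.929 = 0.1673 g VSS per g bCOD removed.
Q·(S₀ − S) = 190 × (2060 − 0.763) × 10⁻³ = 391.3 kg/d removed.
So the net sludge growth is P_X = 0.1673 × 391.3 = 65.46 kg VSS/d.

P_X ≈ 65.5 kg VSS/d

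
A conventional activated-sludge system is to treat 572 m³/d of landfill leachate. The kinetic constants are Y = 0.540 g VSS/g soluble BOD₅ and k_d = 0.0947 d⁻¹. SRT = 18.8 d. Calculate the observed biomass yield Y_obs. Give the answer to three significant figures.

Y_obs ≈ 0.194 g VSS/g soluble BOD₅

The observed yield is Y_obs = Y/(1 + k_d·θ_c) = 0.540 / (1 + 0.0947 × 18.8) = 0.540 / 2.780 = 0.1942 g VSS per g soluble BOD₅ removed.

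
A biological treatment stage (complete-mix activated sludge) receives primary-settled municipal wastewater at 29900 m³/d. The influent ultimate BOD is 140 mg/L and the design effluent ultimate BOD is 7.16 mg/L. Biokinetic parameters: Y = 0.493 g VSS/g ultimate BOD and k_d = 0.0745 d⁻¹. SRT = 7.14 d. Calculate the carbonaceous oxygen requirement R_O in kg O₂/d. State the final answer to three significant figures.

Observed yield with endogenous decay: Y_obs = Y / (1 + k_d·θ_c) = 0.493 / (1 + 0.0745 × 7.14) = 0.493 / 1.532 = 0.3218 g VSS/g ultimate BOD.
Mass of ultimate BOD removed per day: Q(S₀ − S) = 29900 × 132.8 g/m³ = 3972 kg/d.
Net sludge production P_X = 0.3218 × 3972 = 1278 kg VSS/d.
Carbonaceous O₂ demand = substrate oxidised − cell-mass equivalent = 3972 − 1.42 × 1278 = 2157 kg O₂/d.

R_O ≈ 2160 kg O₂/d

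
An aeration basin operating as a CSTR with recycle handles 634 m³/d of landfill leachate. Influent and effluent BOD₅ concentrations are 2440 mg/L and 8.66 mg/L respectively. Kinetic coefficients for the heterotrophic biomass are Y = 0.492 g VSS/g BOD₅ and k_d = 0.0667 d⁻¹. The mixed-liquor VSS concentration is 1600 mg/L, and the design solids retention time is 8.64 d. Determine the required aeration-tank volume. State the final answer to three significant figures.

V ≈ 2600 m³

From the SRT design equation V = Y Q (S₀−S) θ_c / [X (1 + k_d θ_c)] = 0.492 × 634 × (2440 − 8.66) × 8.64 / [1600 × (1 + 0.0667 × 8.64)] = 6.55×10^6 / 2522 = 2598 m³.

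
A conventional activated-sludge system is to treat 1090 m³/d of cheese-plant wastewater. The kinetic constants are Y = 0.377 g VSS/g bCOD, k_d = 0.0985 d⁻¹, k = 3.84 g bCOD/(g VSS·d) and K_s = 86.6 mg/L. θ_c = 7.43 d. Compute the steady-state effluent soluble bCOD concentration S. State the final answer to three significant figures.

For a completely mixed reactor with recycle the Lawrence–McCarty relation gives S = K_s·(1 + k_d·θ_c) / [θ_c·(Y·k − k_d) − 1] = 86.6 × (1 + 0.0985 × 7.43) / [7.43 × (0.377 × 3.84 − 0.0985) − 1] = 150.0 / 9.024 = 16.62 mg/L.

S ≈ 16.6 mg/L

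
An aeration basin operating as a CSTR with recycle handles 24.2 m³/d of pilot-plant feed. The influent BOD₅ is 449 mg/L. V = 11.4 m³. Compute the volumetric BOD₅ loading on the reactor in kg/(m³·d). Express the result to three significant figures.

Volumetric loading L_v = Q·S₀ / V = 24.2 × 449 g/m³ / 11.40 m³ = 953.1 g/(m³·d) = 0.9531 kg BOD₅/(m³·d).

L_v ≈ 0.953 kg BOD₅/(m³·d)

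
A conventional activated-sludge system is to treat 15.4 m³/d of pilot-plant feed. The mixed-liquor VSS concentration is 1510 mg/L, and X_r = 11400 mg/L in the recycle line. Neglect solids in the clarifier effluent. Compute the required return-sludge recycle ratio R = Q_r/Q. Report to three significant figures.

Mass balance around the secondary clarifier (neglecting effluent solids): R = X / (X_r − X) = 1510 / (11400 − 1510) = 0.1527.

R ≈ 0.153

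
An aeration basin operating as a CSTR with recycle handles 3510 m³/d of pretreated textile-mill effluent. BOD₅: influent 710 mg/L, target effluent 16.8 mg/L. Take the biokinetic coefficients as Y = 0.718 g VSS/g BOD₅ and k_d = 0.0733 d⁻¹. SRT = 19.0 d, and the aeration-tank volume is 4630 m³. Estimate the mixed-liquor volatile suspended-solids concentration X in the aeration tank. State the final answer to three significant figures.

Solving the biomass balance for X: X = Y Q (S₀−S) θ_c / [V (1+k_d θ_c)] = 0.718 × 3510 × (710 − 16.8) × 19.0 / [4630 × (1 + 0.0733 × 19.0)] = 2996 mg/L.

X ≈ 3000 mg/L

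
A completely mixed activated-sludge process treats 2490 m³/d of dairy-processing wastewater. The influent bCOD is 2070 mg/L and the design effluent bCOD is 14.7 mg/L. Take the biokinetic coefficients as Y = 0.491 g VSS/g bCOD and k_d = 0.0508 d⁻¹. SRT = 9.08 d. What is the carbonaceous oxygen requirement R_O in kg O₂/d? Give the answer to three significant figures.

R_O ≈ 2680 kg O₂/d

The observed yield is Y_obs = Y/(1 + k_d·θ_c) = 0.491 / (1 + 0.0508 × 9.08) = 0.491 / 1.461 = 0.3360 g VSS per g bCOD removed.
Substrate removed = Q·(S₀ − S) = 2490 m³/d × (2070 − 14.7) g/m³ = 5.12×10^6 g/d = 5118 kg/d.
P_X = Y_obs·Q·(S₀ − S) = 0.3360 × 5118 = 1720 kg VSS/d.
R_O = Q·(S₀ − S) − 1.42·P_X = 5118 − 1.42 × 1720 = 2676 kg O₂/d.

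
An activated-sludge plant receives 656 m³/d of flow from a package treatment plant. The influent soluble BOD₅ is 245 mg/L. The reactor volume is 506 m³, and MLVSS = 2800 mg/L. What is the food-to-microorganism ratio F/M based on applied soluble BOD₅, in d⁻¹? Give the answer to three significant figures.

F/M = Q·S₀ / (V·X) = 656 × 245 / (506.0 × 2800) = 0.1134 g soluble BOD₅·(g VSS·d)⁻¹.

F/M ≈ 0.113 d⁻¹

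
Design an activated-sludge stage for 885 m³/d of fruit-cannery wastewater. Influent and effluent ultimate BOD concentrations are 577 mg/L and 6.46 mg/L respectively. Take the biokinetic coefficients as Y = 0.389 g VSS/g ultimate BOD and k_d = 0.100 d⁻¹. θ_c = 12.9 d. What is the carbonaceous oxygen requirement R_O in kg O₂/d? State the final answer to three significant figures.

Observed yield with endogenous decay: Y_obs = Y / (1 + k_d·θ_c) = 0.389 / (1 + 0.100 × 12.9) = 0.389 / 2.290 = 0.1699 g VSS/g ultimate BOD.
ΔS = 577 − 6.46 = 570.5 mg/L, so the substrate removal rate is 885 × 570.5/1000 = 504.9 kg ultimate BOD/d.
Biomass synthesised: P_X = Y_obs × 504.9 = 85.77 kg VSS/d.
R_O = Q·(S₀ − S) − 1.42·P_X = 504.9 − 1.42 × 85.77 = 383.1 kg O₂/d.

R_O ≈ 383 kg O₂/d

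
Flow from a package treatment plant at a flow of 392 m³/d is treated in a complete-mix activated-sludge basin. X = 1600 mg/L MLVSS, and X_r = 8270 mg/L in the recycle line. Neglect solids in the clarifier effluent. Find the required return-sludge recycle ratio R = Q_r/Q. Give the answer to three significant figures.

R = Q_r/Q = X/(X_r − X) = 1600 / (8270 − 1600) = 0.2399.

R ≈ 0.240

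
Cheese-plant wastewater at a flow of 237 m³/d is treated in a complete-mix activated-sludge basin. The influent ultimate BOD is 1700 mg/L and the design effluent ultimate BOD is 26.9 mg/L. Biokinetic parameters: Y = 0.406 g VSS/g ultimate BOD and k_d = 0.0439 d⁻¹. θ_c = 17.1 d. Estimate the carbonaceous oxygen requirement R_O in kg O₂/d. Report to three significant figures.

R_O ≈ 266 kg O₂/d

Observed yield with endogenous decay: Y_obs = Y / (1 + k_d·θ_c) = 0.406 / (1 + 0.0439 × 17.1) = 0.406 / 1.751 = 0.2319 g VSS/g ultimate BOD.
Q·(S₀ − S) = 237 × (1700 − 26.9) × 10⁻³ = 396.5 kg/d removed.
Biomass synthesised: P_X = Y_obs × 396.5 = 91.96 kg VSS/d.
R_O = Q·ΔS − 1.42 P_X = 396.5 − 130.6 = 265.9 kg O₂/d.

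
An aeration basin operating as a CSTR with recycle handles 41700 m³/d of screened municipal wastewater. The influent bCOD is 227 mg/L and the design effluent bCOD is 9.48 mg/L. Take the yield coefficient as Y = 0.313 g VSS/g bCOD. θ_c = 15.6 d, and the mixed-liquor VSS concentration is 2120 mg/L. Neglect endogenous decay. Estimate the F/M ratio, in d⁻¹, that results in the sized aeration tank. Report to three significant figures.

V·X = Y·Q·ΔS·θ_c gives V = 0.313 × 41700 × (227 − 9.48) × 15.6 / 2120 = 20891 m³.
Food-to-microorganism ratio F/M = Q S₀ / (V X) = 41700 × 227 / (20891 × 2120) = 0.2137 d⁻¹.

F/M ≈ 0.214 d⁻¹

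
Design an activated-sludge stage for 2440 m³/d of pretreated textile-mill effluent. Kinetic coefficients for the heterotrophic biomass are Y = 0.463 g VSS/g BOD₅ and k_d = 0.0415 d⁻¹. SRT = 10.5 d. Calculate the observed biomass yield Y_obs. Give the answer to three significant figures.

Observed yield with endogenous decay: Y_obs = Y / (1 + k_d·θ_c) = 0.463 / (1 + 0.0415 × 10.5) = 0.463 / 1.436 = 0.3225 g VSS/g BOD₅.

Y_obs ≈ 0.322 g VSS/g BOD₅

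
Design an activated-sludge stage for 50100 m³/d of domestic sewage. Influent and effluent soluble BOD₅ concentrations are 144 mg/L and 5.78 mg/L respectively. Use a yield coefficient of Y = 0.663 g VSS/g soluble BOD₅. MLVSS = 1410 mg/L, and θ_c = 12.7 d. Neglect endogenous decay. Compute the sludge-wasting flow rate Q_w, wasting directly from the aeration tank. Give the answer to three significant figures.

Q_w ≈ 3260 m³/d

With k_d = 0 the design equation reduces to V = Y Q (S₀−S) θ_c / X = 0.663 × 50100 × (144 − 5.78) × 12.7 / 1410 = 41353 m³.
Wasting from the aeration tank: Q_w = V / θ_c = 41353 / 12.7 = 3256 m³/d.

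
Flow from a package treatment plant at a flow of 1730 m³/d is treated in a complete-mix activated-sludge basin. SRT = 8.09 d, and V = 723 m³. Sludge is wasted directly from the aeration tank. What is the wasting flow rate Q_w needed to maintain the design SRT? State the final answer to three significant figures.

Q_w ≈ 89.4 m³/d

With mixed-liquor wasting, θ_c = V/Q_w, so Q_w = V/θ_c = 723.0/8.09 = 89.37 m³/d.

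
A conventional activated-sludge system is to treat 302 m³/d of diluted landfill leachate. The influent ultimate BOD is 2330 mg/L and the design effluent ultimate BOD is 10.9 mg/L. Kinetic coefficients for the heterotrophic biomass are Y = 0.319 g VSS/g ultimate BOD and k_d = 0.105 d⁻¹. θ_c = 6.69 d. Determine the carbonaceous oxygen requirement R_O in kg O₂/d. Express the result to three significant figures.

Y_obs = Y / (1 + k_d θ_c) = 0.319 / (1 + 0.105 × 6.69) = 0.319 / 1.702 = 0.1874.
Q·(S₀ − S) = 302 × (2330 − 10.9) × 10⁻³ = 700.4 kg/d removed.
Net sludge production P_X = 0.1874 × 700.4 = 131.2 kg VSS/d.
Carbonaceous O₂ demand = substrate oxidised − cell-mass equivalent = 700.4 − 1.42 × 131.2 = 514.0 kg O₂/d.

R_O ≈ 514 kg O₂/d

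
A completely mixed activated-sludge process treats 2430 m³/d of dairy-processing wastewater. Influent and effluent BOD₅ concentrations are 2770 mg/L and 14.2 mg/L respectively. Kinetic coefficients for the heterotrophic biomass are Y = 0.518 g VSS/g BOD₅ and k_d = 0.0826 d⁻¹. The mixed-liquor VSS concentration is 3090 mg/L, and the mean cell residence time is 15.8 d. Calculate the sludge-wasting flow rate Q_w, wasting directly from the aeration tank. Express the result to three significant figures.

Steady-state biomass mass balance: V·X·(1 + k_d·θ_c) = Y·Q·(S₀ − S)·θ_c, so V = 0.518 × 2430 × (2770 − 14.2) × 15.8 / [3090 × (1 + 0.0826 × 15.8)] = 5.48×10^7 / 7123 = 7695 m³.
Wasting from the aeration tank: Q_w = V / θ_c = 7695 / 15.8 = 487.0 m³/d.

Q_w ≈ 487 m³/d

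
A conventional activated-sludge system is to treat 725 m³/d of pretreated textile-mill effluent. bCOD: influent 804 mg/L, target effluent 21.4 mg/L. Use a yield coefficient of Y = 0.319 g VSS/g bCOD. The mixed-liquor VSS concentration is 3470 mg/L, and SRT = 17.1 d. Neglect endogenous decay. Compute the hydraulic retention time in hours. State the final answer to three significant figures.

τ ≈ 29.5 h

Biomass mass balance (decay neglected): V·X = Y·Q·(S₀ − S)·θ_c, so V = 0.319 × 725 × (804 − 21.4) × 17.1 / 3470 = 891.9 m³.
HRT = V/Q = 891.9 m³ / 725 m³·d⁻¹ = 1.230 d × 24 = 29.53 h.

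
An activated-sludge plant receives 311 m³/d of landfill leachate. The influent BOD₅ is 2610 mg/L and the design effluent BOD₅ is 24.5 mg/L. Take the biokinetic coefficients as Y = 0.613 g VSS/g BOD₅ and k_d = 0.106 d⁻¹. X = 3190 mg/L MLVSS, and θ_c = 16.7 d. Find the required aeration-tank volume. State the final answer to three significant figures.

Rearranging the biomass balance for a CMAS with decay, V = Y·Q·ΔS·θ_c / [X·(1+k_d θ_c)] = 0.613 × 311 × (2610 − 24.5) × 16.7 / [3190 × (1 + 0.106 × 16.7)] = 8.23×10^6 / 8837 = 931.5 m³.

V ≈ 931 m³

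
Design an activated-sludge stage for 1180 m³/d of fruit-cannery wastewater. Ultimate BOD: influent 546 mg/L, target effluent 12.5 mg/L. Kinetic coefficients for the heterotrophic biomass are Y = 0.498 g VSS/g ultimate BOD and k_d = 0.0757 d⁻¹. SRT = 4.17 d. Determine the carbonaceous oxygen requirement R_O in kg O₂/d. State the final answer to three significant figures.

R_O ≈ 291 kg O₂/d

Correct the yield for decay: Y_obs = Y/(1 + k_d θ_c) = 0.498 / (1 + 0.0757 × 4.17) = 0.498 / 1.316 = 0.3785.
Q·(S₀ − S) = 1180 × (546 − 12.5) × 10⁻³ = 629.5 kg/d removed.
P_X = Y_obs·Q·(S₀ − S) = 0.3785 × 629.5 = 238.3 kg VSS/d.
R_O = Q·ΔS − 1.42 P_X = 629.5 − 338.4 = 291.2 kg O₂/d.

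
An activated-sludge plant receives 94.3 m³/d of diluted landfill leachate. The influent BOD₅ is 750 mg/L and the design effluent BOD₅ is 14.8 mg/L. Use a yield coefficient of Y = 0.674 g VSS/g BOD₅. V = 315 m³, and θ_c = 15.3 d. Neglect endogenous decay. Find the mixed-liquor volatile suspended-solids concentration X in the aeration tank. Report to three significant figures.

X ≈ 2270 mg/L

X = Y·Q·ΔS·θ_c / V = 0.674 × 94.3 × (750 − 14.8) × 15.3 / 315 = 2270 mg/L.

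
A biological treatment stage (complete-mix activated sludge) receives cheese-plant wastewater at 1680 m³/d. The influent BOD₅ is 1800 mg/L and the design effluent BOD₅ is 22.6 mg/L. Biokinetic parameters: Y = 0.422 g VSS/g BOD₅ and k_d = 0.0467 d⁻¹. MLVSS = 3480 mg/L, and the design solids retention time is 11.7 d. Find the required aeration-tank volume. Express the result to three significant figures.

From the SRT design equation V = Y Q (S₀−S) θ_c / [X (1 + k_d θ_c)] = 0.422 × 1680 × (1800 − 22.6) × 11.7 / [3480 × (1 + 0.0467 × 11.7)] = 1.47×10^7 / 5381 = 2740 m³.

V ≈ 2740 m³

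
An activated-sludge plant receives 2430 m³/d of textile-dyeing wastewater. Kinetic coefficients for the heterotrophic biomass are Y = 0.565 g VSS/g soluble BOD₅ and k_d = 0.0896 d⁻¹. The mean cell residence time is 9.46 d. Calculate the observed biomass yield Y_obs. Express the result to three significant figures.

Y_obs ≈ 0.306 g VSS/g soluble BOD₅

The observed yield is Y_obs = Y/(1 + k_d·θ_c) = 0.565 / (1 + 0.0896 × 9.46) = 0.565 / 1.848 = 0.3058 g VSS per g soluble BOD₅ removed.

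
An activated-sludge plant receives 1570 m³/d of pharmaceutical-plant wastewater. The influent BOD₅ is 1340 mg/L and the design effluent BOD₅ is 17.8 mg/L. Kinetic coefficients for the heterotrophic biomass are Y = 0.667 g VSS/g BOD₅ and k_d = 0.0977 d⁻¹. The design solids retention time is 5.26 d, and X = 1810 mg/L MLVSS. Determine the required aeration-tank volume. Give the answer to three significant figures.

Rearranging the biomass balance for a CMAS with decay, V = Y·Q·ΔS·θ_c / [X·(1+k_d θ_c)] = 0.667 × 1570 × (1340 − 17.8) × 5.26 / [1810 × (1 + 0.0977 × 5.26)] = 7.28×10^6 / 2740 = 2658 m³.

V ≈ 2660 m³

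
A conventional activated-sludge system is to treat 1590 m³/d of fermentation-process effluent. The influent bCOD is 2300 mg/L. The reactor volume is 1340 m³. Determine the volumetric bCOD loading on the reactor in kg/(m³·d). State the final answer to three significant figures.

Applied bCOD load per unit volume = Q·S₀/V = (1590 × 2300/1000)/1340 = 2.729 kg bCOD·m⁻³·d⁻¹.

L_v ≈ 2.73 kg bCOD/(m³·d)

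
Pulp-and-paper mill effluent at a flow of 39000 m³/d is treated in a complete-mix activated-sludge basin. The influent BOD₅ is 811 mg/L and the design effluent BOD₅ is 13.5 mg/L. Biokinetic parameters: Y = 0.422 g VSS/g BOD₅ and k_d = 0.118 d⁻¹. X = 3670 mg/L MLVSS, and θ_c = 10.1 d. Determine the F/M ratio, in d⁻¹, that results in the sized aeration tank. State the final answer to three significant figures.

Steady-state biomass mass balance: V·X·(1 + k_d·θ_c) = Y·Q·(S₀ − S)·θ_c, so V = 0.422 × 39000 × (811 − 13.5) × 10.1 / [3670 × (1 + 0.118 × 10.1)] = 1.33×10^8 / 8044 = 16480 m³.
F/M = Q·S₀ / (V·X) = 39000 × 811 / (16480 × 3670) = 0.5229 g BOD₅·(g VSS·d)⁻¹.

F/M ≈ 0.523 d⁻¹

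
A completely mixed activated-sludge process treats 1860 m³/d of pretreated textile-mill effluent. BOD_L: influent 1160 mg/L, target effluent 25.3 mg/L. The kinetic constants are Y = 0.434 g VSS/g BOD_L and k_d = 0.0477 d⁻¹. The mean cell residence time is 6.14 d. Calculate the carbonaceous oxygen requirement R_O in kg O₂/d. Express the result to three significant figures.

Observed yield with endogenous decay: Y_obs = Y / (1 + k_d·θ_c) = 0.434 / (1 + 0.0477 × 6.14) = 0.434 / 1.293 = 0.3357 g VSS/g BOD_L.
Q·(S₀ − S) = 1860 × (1160 − 25.3) × 10⁻³ = 2111 kg/d removed.
Biomass synthesised: P_X = Y_obs × 2111 = 708.5 kg VSS/d.
R_O = Q·ΔS − 1.42 P_X = 2111 − 1006 = 1105 kg O₂/d.

R_O ≈ 1100 kg O₂/d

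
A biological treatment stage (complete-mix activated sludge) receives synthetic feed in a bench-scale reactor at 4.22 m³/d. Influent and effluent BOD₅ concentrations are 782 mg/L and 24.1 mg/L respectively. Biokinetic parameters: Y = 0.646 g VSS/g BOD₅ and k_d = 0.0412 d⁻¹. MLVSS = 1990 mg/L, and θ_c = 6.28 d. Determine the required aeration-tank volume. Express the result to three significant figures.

From the SRT design equation V = Y Q (S₀−S) θ_c / [X (1 + k_d θ_c)] = 0.646 × 4.22 × (782 − 24.1) × 6.28 / [1990 × (1 + 0.0412 × 6.28)] = 1.3×10^4 / 2505 = 5.180 m³.

V ≈ 5.18 m³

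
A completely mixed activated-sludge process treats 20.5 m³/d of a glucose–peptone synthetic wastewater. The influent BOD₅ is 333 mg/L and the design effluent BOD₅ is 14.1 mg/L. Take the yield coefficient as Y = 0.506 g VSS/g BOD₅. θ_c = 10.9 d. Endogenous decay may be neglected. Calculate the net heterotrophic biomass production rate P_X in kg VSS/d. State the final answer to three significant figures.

P_X ≈ 3.31 kg VSS/d

No decay correction is needed, so Y_obs = Y = 0.506.
Q·(S₀ − S) = 20.5 × (333 − 14.1) × 10⁻³ = 6.537 kg/d removed.
So the net sludge growth is P_X = 0.5060 × 6.537 = 3.308 kg VSS/d.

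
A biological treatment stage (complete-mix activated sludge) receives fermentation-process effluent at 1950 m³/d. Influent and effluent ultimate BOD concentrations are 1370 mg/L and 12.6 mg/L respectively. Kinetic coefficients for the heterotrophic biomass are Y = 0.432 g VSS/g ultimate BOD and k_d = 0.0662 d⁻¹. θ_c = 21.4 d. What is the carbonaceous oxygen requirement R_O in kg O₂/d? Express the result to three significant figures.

R_O ≈ 1980 kg O₂/d

Y_obs = Y / (1 + k_d θ_c) = 0.432 / (1 + 0.0662 × 21.4) = 0.432 / 2.417 = 0.1788.
Q·(S₀ − S) = 1950 × (1370 − 12.6) × 10⁻³ = 2647 kg/d removed.
Biomass synthesised: P_X = Y_obs × 2647 = 473.2 kg VSS/d.
R_O = Q·(S₀ − S) − 1.42·P_X = 2647 − 1.42 × 473.2 = 1975 kg O₂/d.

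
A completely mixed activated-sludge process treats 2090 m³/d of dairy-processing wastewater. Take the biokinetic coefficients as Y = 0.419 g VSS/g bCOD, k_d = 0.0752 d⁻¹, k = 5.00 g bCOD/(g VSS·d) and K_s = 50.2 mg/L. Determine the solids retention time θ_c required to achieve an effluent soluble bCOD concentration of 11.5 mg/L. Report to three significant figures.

θ_c ≈ 3.17 d

From 1/θ_c = Y·k·S/(K_s + S) − k_d: Y·k·S/(K_s+S) = 0.419 × 5.00 × 11.5 / (50.2 + 11.5) = 0.3905 d⁻¹.
1/θ_c = 0.3905 − 0.0752 = 0.3153 d⁻¹, so θ_c = 3.172 d.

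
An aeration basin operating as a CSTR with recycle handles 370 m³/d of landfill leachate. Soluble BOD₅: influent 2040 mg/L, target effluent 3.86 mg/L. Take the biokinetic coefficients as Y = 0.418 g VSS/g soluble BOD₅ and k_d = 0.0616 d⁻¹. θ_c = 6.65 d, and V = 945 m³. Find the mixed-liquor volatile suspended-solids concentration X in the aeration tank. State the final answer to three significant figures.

X ≈ 1570 mg/L

From V·X·(1 + k_d·θ_c) = Y·Q·(S₀ − S)·θ_c: X = 0.418 × 370 × (2040 − 3.86) × 6.65 / [945 × (1 + 0.0616 × 6.65)] = 1572 mg/L.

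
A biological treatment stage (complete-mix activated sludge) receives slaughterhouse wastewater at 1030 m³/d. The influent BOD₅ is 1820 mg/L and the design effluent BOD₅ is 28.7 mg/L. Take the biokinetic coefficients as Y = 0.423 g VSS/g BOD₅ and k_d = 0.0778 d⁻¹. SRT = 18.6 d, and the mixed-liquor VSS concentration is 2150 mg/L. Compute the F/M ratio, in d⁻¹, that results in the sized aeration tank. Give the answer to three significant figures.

Rearranging the biomass balance for a CMAS with decay, V = Y·Q·ΔS·θ_c / [X·(1+k_d θ_c)] = 0.423 × 1030 × (1820 − 28.7) × 18.6 / [2150 × (1 + 0.0778 × 18.6)] = 1.45×10^7 / 5261 = 2759 m³.
Food-to-microorganism ratio F/M = Q S₀ / (V X) = 1030 × 1820 / (2759 × 2150) = 0.3160 d⁻¹.

F/M ≈ 0.316 d⁻¹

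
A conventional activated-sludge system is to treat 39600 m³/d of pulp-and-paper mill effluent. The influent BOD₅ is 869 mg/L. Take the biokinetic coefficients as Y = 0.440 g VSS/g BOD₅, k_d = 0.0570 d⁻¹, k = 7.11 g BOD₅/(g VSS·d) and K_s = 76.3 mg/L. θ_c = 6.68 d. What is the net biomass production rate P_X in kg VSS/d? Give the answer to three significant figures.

For a completely mixed reactor with recycle the Lawrence–McCarty relation gives S = K_s·(1 + k_d·θ_c) / [θ_c·(Y·k − k_d) − 1] = 76.3 × (1 + 0.0570 × 6.68) / [6.68 × (0.440 × 7.11 − 0.0570) − 1] = 105.4 / 19.52 = 5.398 mg/L.
Observed yield with endogenous decay: Y_obs = Y / (1 + k_d·θ_c) = 0.440 / (1 + 0.0570 × 6.68) = 0.440 / 1.381 = 0.3187 g VSS/g BOD₅.
Q·(S₀ − S) = 39600 × (869 − 5.40) × 10⁻³ = 34199 kg/d removed.
Biomass produced: P_X = Y_obs·Q·ΔS = 0.3187 × 34199 ≈ 10898 kg VSS/d.

P_X ≈ 10900 kg VSS/d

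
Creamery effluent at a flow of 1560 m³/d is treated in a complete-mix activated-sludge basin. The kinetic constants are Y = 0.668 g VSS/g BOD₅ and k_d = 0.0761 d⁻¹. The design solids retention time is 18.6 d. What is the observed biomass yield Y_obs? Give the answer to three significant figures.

Y_obs ≈ 0.277 g VSS/g BOD₅

Observed yield with endogenous decay: Y_obs = Y / (1 + k_d·θ_c) = 0.668 / (1 + 0.0761 × 18.6) = 0.668 / 2.415 = 0.2766 g VSS/g BOD₅.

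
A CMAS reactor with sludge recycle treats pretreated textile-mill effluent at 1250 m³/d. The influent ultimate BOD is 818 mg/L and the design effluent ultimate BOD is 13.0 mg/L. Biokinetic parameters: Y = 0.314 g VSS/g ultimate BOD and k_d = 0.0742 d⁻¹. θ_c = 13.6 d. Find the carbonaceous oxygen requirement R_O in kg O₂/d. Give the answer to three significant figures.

R_O ≈ 783 kg O₂/d

Y_obs = Y / (1 + k_d θ_c) = 0.314 / (1 + 0.0742 × 13.6) = 0.314 / 2.009 = 0.1563.
Substrate removed = Q·(S₀ − S) = 1250 m³/d × (818 − 13.0) g/m³ = 1.01×10^6 g/d = 1006 kg/d.
Net sludge production P_X = 0.1563 × 1006 = 157.3 kg VSS/d.
R_O = Q·ΔS − 1.42 P_X = 1006 − 223.3 = 782.9 kg O₂/d.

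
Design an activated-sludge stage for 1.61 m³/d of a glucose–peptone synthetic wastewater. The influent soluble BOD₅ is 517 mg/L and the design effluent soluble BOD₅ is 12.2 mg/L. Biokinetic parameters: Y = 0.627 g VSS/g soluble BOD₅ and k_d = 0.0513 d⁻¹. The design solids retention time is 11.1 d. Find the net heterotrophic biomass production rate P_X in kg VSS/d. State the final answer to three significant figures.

The observed yield is Y_obs = Y/(1 + k_d·θ_c) = 0.627 / (1 + 0.0513 × 11.1) = 0.627 / 1.569 = 0.3995 g VSS per g soluble BOD₅ removed.
Q·(S₀ − S) = 1.61 × (517 − 12.2) × 10⁻³ = 0.8127 kg/d removed.
Biomass produced: P_X = Y_obs·Q·ΔS = 0.3995 × 0.8127 ≈ 0.3247 kg VSS/d.

P_X ≈ 0.325 kg VSS/d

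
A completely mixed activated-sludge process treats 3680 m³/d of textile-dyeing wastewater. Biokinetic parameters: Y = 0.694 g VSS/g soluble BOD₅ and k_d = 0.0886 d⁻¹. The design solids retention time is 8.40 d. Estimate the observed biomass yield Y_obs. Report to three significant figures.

Y_obs ≈ 0.398 g VSS/g soluble BOD₅

Observed yield with endogenous decay: Y_obs = Y / (1 + k_d·θ_c) = 0.694 / (1 + 0.0886 × 8.40) = 0.694 / 1.744 = 0.3979 g VSS/g soluble BOD₅.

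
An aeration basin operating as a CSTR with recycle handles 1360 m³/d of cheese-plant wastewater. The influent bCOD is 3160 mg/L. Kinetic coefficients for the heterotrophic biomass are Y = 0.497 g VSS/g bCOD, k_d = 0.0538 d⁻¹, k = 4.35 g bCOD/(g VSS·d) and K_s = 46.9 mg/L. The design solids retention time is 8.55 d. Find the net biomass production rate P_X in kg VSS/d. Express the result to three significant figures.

Effluent substrate depends only on kinetics and SRT: S = K_s(1 + k_d θ_c) / [θ_c(Yk − k_d) − 1] = 46.9 × (1 + 0.0538 × 8.55) / [8.55 × (0.497 × 4.35 − 0.0538) − 1] = 68.47 / 17.02 = 4.022 mg/L.
The observed yield is Y_obs = Y/(1 + k_d·θ_c) = 0.497 / (1 + 0.0538 × 8.55) = 0.497 / 1.460 = 0.3404 g VSS per g bCOD removed.
ΔS = 3160 − 4.02 = 3156 mg/L, so the substrate removal rate is 1360 × 3156/1000 = 4292 kg bCOD/d.
So the net sludge growth is P_X = 0.3404 × 4292 = 1461 kg VSS/d.

P_X ≈ 1460 kg VSS/d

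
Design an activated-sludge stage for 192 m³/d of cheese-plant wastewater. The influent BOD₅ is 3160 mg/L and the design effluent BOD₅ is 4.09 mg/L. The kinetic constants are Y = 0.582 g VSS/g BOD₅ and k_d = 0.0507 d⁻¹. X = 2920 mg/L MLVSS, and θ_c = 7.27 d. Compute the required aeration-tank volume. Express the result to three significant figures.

From the SRT design equation V = Y Q (S₀−S) θ_c / [X (1 + k_d θ_c)] = 0.582 × 192 × (3160 − 4.09) × 7.27 / [2920 × (1 + 0.0507 × 7.27)] = 2.56×10^6 / 3996 = 641.5 m³.

V ≈ 642 m³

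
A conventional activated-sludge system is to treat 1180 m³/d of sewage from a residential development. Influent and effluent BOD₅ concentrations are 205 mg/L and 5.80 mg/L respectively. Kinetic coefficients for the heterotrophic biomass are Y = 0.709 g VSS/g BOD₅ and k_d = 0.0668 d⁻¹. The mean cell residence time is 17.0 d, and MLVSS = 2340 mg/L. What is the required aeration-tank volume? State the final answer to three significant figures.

From the SRT design equation V = Y Q (S₀−S) θ_c / [X (1 + k_d θ_c)] = 0.709 × 1180 × (205 − 5.80) × 17.0 / [2340 × (1 + 0.0668 × 17.0)] = 2.83×10^6 / 4997 = 566.9 m³.

V ≈ 567 m³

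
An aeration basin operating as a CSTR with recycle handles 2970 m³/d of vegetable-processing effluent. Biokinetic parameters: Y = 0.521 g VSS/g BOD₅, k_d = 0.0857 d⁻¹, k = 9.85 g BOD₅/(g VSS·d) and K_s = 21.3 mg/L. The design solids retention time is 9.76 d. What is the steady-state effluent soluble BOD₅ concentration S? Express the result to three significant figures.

S ≈ 0.811 mg/L

From the Monod/SRT balance for a CMAS, S = K_s·(1+k_d θ_c)/[θ_c·(Y k − k_d) − 1] = 21.3 × (1 + 0.0857 × 9.76) / [9.76 × (0.521 × 9.85 − 0.0857) − 1] = 39.12 / 48.25 = 0.8107 mg/L.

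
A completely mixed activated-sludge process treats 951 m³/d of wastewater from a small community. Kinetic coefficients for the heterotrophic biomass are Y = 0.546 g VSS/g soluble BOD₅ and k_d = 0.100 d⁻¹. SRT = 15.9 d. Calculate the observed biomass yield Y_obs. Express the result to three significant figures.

Y_obs ≈ 0.211 g VSS/g soluble BOD₅

Y_obs = Y / (1 + k_d θ_c) = 0.546 / (1 + 0.100 × 15.9) = 0.546 / 2.590 = 0.2108.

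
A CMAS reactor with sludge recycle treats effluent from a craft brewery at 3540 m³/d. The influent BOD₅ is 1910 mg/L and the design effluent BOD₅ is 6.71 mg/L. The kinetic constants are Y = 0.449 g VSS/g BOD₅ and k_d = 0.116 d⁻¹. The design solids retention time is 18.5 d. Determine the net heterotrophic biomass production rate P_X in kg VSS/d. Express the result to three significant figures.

The observed yield is Y_obs = Y/(1 + k_d·θ_c) = 0.449 / (1 + 0.116 × 18.5) = 0.449 / 3.146 = 0.1427 g VSS per g BOD₅ removed.
Q·(S₀ − S) = 3540 × (1910 − 6.71) × 10⁻³ = 6738 kg/d removed.
Net biomass production P_X = Y_obs × Q·(S₀ − S) = 0.1427 × 6738 = 961.6 kg VSS/d.

P_X ≈ 962 kg VSS/d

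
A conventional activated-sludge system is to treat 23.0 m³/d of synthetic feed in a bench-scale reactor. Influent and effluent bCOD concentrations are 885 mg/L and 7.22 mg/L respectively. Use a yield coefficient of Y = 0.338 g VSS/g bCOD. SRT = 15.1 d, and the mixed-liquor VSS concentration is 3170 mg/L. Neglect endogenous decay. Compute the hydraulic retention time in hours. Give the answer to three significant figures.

With k_d = 0 the design equation reduces to V = Y Q (S₀−S) θ_c / X = 0.338 × 23.0 × (885 − 7.22) × 15.1 / 3170 = 32.50 m³.
HRT = V/Q = 32.50 m³ / 23.0 m³·d⁻¹ = 1.413 d × 24 = 33.92 h.

τ ≈ 33.9 h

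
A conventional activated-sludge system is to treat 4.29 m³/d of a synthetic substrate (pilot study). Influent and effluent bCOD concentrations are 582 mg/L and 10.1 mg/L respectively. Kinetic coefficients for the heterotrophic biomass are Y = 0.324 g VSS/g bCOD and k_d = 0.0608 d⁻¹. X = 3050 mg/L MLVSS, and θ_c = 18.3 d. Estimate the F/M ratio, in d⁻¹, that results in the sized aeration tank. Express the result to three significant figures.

Rearranging the biomass balance for a CMAS with decay, V = Y·Q·ΔS·θ_c / [X·(1+k_d θ_c)] = 0.324 × 4.29 × (582 − 10.1) × 18.3 / [3050 × (1 + 0.0608 × 18.3)] = 1.45×10^4 / 6444 = 2.258 m³.
F/M = applied load / biomass = Q·S₀/(V·X) = 4.29 × 582 / (2.258 × 3050) = 0.3626 d⁻¹.

F/M ≈ 0.363 d⁻¹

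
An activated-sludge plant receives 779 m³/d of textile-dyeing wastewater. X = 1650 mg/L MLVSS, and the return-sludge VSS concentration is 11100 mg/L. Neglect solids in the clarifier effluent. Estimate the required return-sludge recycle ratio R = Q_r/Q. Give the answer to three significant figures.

Solids balance on the clarifier gives (1+R)X = R·X_r, so R = X/(X_r − X) = 1650 / (11100 − 1650) = 0.1746.

R ≈ 0.175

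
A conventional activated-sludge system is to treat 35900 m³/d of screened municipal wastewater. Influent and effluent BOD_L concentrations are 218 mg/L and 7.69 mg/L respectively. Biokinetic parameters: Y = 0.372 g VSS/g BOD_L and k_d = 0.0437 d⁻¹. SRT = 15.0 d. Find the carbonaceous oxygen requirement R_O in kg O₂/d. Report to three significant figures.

Observed yield with endogenous decay: Y_obs = Y / (1 + k_d·θ_c) = 0.372 / (1 + 0.0437 × 15.0) = 0.372 / 1.655 = 0.2247 g VSS/g BOD_L.
Q·(S₀ − S) = 35900 × (218 − 7.69) × 10⁻³ = 7550 kg/d removed.
P_X = Y_obs·Q·(S₀ − S) = 0.2247 × 7550 = 1697 kg VSS/d.
R_O = Q·ΔS − 1.42 P_X = 7550 − 2409 = 5141 kg O₂/d.

R_O ≈ 5140 kg O₂/d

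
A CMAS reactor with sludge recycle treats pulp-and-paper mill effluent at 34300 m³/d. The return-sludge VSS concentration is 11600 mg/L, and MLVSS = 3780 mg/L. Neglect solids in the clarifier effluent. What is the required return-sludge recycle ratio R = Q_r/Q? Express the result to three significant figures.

Solids balance on the clarifier gives (1+R)X = R·X_r, so R = X/(X_r − X) = 3780 / (11600 − 3780) = 0.4834.

R ≈ 0.483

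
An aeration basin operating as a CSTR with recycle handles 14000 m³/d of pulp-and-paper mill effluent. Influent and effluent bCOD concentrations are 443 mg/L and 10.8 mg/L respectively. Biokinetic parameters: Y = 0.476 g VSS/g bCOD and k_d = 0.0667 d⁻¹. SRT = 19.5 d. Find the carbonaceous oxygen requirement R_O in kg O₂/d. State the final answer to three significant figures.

R_O ≈ 4270 kg O₂/d

The observed yield is Y_obs = Y/(1 + k_d·θ_c) = 0.476 / (1 + 0.0667 × 19.5) = 0.476 / 2.301 = 0.2069 g VSS per g bCOD removed.
Mass of bCOD removed per day: Q(S₀ − S) = 14000 × 432.2 g/m³ = 6051 kg/d.
P_X = Y_obs·Q·(S₀ − S) = 0.2069 × 6051 = 1252 kg VSS/d.
Carbonaceous O₂ demand = substrate oxidised − cell-mass equivalent = 6051 − 1.42 × 1252 = 4273 kg O₂/d.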